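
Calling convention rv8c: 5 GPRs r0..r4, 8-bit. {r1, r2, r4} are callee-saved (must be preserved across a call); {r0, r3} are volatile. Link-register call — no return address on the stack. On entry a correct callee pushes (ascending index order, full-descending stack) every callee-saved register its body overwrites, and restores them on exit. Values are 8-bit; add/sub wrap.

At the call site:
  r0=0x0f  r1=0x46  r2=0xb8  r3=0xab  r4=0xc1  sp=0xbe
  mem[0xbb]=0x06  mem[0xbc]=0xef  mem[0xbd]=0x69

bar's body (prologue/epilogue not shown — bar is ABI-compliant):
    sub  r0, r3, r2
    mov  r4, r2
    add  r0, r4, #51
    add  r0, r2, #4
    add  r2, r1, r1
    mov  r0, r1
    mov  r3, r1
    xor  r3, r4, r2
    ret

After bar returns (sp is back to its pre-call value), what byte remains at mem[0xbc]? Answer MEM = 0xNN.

MEM = 0xc1

prologue: push r2 -> mem[0xbd]=0xb8, sp=0xbd
prologue: push r4 -> mem[0xbc]=0xc1, sp=0xbc
body[0] sub  r0, r3, r2 -> r0=0xf3
body[1] mov  r4, r2 -> r4=0xb8
body[2] add  r0, r4, #51 -> r0=0xeb
body[3] add  r0, r2, #4 -> r0=0xbc
body[4] add  r2, r1, r1 -> r2=0x8c
body[5] mov  r0, r1 -> r0=0x46
body[6] mov  r3, r1 -> r3=0x46
body[7] xor  r3, r4, r2 -> r3=0x34
epilogue: pop r4=0xc1, sp=0xbd
epilogue: pop r2=0xb8, sp=0xbe
prologue pushed ['r2', 'r4'] at ['0xbd', '0xbc']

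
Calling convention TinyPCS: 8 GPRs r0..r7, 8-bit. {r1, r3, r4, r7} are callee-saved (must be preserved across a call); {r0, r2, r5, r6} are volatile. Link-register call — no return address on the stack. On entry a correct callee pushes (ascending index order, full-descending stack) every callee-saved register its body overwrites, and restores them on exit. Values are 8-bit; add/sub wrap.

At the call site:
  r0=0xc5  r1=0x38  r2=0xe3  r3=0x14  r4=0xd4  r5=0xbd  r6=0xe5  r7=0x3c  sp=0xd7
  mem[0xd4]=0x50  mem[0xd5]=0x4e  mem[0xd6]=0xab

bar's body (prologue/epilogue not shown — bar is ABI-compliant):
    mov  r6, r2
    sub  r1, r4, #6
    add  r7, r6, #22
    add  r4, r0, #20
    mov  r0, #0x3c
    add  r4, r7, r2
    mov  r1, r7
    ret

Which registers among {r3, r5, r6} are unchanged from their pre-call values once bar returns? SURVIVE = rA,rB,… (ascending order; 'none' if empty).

prologue: push r1 -> mem[0xd6]=0x38, sp=0xd6
prologue: push r4 -> mem[0xd5]=0xd4, sp=0xd5
prologue: push r7 -> mem[0xd4]=0x3c, sp=0xd4
body[0] mov  r6, r2 -> r6=0xe3
body[1] sub  r1, r4, #6 -> r1=0xce
body[2] add  r7, r6, #22 -> r7=0xf9
body[3] add  r4, r0, #20 -> r4=0xd9
body[4] mov  r0, #0x3c -> r0=0x3c
body[5] add  r4, r7, r2 -> r4=0xdc
body[6] mov  r1, r7 -> r1=0xf9
epilogue: pop r7=0x3c, sp=0xd5
epilogue: pop r4=0xd4, sp=0xd6
epilogue: pop r1=0x38, sp=0xd7
r3: callee-saved, written=False
r5: caller-saved, written=False
r6: caller-saved, written=True

SURVIVE = r3,r5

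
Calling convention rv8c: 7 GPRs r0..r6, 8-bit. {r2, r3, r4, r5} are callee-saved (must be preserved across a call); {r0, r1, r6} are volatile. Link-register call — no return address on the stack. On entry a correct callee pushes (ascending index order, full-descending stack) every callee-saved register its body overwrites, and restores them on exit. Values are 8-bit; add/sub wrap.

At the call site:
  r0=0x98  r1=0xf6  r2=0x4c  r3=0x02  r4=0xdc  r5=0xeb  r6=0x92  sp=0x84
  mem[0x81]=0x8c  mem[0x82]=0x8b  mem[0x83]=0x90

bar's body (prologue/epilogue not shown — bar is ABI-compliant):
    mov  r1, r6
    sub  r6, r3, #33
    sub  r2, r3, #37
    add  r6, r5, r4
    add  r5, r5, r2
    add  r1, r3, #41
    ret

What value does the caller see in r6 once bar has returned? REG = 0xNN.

REG = 0xc7

prologue: push r2 → mem[0x83]=0x4c, sp=0x83
prologue: push r5 → mem[0x82]=0xeb, sp=0x82
body[0] mov  r1, r6 → r1=0x92
body[1] sub  r6, r3, #33 → r6=0xe1
body[2] sub  r2, r3, #37 → r2=0xdd
body[3] add  r6, r5, r4 → r6=0xc7
body[4] add  r5, r5, r2 → r5=0xc8
body[5] add  r1, r3, #41 → r1=0x2b
epilogue: pop r5=0xeb, sp=0x83
epilogue: pop r2=0x4c, sp=0x84
r6 is caller-saved → body value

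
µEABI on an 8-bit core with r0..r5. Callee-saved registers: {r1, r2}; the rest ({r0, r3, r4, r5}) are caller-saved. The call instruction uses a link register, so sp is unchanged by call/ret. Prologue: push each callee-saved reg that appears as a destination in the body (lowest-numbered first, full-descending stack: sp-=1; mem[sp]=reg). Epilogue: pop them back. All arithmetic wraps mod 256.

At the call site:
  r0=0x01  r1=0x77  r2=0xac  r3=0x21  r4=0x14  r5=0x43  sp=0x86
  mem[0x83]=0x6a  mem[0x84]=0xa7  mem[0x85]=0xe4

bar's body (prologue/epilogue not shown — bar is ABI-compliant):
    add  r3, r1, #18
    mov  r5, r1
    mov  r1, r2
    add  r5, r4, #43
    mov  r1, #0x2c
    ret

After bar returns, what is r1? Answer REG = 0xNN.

REG = 0x77

prologue: push r1 -> mem[0x85]=0x77, sp=0x85
body[0] add  r3, r1, #18 -> r3=0x89
body[1] mov  r5, r1 -> r5=0x77
body[2] mov  r1, r2 -> r1=0xac
body[3] add  r5, r4, #43 -> r5=0x3f
body[4] mov  r1, #0x2c -> r1=0x2c
epilogue: pop r1=0x77, sp=0x86
r1 is callee-saved -> restored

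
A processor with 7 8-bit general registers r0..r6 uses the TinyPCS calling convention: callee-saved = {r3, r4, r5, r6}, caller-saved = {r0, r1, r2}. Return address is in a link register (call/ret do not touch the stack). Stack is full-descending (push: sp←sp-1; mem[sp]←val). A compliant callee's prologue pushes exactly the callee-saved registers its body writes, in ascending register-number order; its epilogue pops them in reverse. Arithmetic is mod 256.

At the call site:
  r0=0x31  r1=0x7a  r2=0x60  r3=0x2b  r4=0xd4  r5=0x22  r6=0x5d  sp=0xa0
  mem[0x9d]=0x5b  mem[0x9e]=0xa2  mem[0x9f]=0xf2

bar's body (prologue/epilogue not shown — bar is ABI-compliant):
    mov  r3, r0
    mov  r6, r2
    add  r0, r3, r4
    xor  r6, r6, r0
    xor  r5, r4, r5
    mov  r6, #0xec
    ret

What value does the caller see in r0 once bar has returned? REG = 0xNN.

REG = 0x05

prologue: push r3 → mem[0x9f]=0x2b, sp=0x9f
prologue: push r5 → mem[0x9e]=0x22, sp=0x9e
prologue: push r6 → mem[0x9d]=0x5d, sp=0x9d
body[0] mov  r3, r0 → r3=0x31
body[1] mov  r6, r2 → r6=0x60
body[2] add  r0, r3, r4 → r0=0x05
body[3] xor  r6, r6, r0 → r6=0x65
body[4] xor  r5, r4, r5 → r5=0xf6
body[5] mov  r6, #0xec → r6=0xec
epilogue: pop r6=0x5d, sp=0x9e
epilogue: pop r5=0x22, sp=0x9f
epilogue: pop r3=0x2b, sp=0xa0
r0 is caller-saved → body value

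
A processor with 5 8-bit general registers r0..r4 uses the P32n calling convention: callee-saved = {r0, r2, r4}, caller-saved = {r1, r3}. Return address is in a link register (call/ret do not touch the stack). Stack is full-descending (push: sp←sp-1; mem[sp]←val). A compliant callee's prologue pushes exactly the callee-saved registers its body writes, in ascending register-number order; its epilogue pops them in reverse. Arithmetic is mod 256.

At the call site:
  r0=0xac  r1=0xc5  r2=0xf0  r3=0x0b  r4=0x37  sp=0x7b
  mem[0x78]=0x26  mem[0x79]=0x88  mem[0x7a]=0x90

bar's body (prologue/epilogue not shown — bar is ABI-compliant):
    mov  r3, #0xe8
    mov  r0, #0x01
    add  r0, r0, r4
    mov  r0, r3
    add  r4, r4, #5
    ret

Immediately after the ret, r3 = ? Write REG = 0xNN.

REG = 0xe8

prologue: push r0 -> mem[0x7a]=0xac, sp=0x7a
prologue: push r4 -> mem[0x79]=0x37, sp=0x79
body[0] mov  r3, #0xe8 -> r3=0xe8
body[1] mov  r0, #0x01 -> r0=0x01
body[2] add  r0, r0, r4 -> r0=0x38
body[3] mov  r0, r3 -> r0=0xe8
body[4] add  r4, r4, #5 -> r4=0x3c
epilogue: pop r4=0x37, sp=0x7a
epilogue: pop r0=0xac, sp=0x7b
r3 is caller-saved -> body value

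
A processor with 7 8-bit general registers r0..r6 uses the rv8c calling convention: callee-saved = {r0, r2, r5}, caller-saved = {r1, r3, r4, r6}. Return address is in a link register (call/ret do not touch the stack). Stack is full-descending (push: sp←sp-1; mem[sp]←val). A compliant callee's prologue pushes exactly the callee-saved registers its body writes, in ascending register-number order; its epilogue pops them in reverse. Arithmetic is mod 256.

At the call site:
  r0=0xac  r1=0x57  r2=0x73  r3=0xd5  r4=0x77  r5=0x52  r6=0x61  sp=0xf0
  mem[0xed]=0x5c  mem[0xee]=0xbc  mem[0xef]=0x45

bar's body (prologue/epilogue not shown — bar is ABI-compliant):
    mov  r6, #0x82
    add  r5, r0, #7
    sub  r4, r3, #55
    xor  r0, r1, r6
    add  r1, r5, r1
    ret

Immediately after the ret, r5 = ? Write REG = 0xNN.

prologue: push r0 -> mem[0xef]=0xac, sp=0xef
prologue: push r5 -> mem[0xee]=0x52, sp=0xee
body[0] mov  r6, #0x82 -> r6=0x82
body[1] add  r5, r0, #7 -> r5=0xb3
body[2] sub  r4, r3, #55 -> r4=0x9e
body[3] xor  r0, r1, r6 -> r0=0xd5
body[4] add  r1, r5, r1 -> r1=0x0a
epilogue: pop r5=0x52, sp=0xef
epilogue: pop r0=0xac, sp=0xf0
r5 is callee-saved -> restored

REG = 0x52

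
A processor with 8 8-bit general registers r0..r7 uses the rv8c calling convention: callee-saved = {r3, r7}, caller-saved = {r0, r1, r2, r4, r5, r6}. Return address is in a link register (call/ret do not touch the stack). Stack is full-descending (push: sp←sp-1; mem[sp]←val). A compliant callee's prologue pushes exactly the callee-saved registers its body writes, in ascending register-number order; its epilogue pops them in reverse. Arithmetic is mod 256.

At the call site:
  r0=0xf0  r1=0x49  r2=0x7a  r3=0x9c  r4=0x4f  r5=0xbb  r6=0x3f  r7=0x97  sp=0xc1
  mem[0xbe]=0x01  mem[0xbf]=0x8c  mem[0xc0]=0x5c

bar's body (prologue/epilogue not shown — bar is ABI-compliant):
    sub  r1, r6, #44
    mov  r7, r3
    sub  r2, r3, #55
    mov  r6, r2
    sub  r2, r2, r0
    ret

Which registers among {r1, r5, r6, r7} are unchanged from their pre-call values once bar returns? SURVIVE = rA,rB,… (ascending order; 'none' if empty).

SURVIVE = r5,r7

prologue: push r7 → mem[0xc0]=0x97, sp=0xc0
body[0] sub  r1, r6, #44 → r1=0x13
body[1] mov  r7, r3 → r7=0x9c
body[2] sub  r2, r3, #55 → r2=0x65
body[3] mov  r6, r2 → r6=0x65
body[4] sub  r2, r2, r0 → r2=0x75
epilogue: pop r7=0x97, sp=0xc1
r1: caller-saved, written=True
r5: caller-saved, written=False
r6: caller-saved, written=True
r7: callee-saved, written=True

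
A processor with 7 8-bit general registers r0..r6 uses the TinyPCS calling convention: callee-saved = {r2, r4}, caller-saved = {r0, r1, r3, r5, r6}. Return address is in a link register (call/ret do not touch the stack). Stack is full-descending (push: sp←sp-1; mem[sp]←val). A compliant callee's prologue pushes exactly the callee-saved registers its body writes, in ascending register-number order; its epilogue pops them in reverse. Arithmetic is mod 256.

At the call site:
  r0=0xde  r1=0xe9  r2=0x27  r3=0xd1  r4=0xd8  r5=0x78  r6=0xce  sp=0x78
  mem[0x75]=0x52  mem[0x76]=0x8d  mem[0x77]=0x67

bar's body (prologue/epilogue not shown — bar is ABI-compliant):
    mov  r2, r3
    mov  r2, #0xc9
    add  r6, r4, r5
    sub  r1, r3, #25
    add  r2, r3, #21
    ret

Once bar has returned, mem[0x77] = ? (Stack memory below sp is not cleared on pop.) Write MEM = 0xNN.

prologue: push r2 → mem[0x77]=0x27, sp=0x77
body[0] mov  r2, r3 → r2=0xd1
body[1] mov  r2, #0xc9 → r2=0xc9
body[2] add  r6, r4, r5 → r6=0x50
body[3] sub  r1, r3, #25 → r1=0xb8
body[4] add  r2, r3, #21 → r2=0xe6
epilogue: pop r2=0x27, sp=0x78
prologue pushed ['r2'] at ['0x77']

MEM = 0x27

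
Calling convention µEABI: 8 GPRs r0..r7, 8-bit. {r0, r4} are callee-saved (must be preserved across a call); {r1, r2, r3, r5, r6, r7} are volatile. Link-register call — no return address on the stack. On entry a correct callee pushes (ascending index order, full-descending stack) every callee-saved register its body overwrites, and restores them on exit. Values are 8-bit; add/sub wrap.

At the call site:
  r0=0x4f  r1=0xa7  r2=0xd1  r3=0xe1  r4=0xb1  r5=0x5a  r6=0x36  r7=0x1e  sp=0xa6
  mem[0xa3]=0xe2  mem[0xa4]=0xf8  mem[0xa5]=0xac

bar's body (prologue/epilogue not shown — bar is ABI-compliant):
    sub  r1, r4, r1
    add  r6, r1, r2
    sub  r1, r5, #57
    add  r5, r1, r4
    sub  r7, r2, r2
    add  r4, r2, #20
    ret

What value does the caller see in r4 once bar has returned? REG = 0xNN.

REG = 0xb1

prologue: push r4 -> mem[0xa5]=0xb1, sp=0xa5
body[0] sub  r1, r4, r1 -> r1=0x0a
body[1] add  r6, r1, r2 -> r6=0xdb
body[2] sub  r1, r5, #57 -> r1=0x21
body[3] add  r5, r1, r4 -> r5=0xd2
body[4] sub  r7, r2, r2 -> r7=0x00
body[5] add  r4, r2, #20 -> r4=0xe5
epilogue: pop r4=0xb1, sp=0xa6
r4 is callee-saved -> restored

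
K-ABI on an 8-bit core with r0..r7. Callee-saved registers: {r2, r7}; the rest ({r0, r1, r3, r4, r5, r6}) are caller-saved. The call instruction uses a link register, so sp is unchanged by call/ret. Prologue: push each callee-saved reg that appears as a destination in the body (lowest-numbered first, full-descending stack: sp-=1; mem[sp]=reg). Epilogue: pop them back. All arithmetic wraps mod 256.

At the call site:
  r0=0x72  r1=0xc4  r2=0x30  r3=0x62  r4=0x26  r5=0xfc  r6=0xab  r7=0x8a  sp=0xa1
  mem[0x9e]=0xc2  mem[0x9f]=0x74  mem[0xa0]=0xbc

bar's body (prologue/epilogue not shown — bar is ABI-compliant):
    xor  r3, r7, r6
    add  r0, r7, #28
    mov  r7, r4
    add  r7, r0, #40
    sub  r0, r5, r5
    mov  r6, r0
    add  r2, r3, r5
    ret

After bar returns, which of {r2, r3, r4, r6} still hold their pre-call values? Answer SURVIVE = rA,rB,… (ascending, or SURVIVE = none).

SURVIVE = r2,r4

prologue: push r2 -> mem[0xa0]=0x30, sp=0xa0
prologue: push r7 -> mem[0x9f]=0x8a, sp=0x9f
body[0] xor  r3, r7, r6 -> r3=0x21
body[1] add  r0, r7, #28 -> r0=0xa6
body[2] mov  r7, r4 -> r7=0x26
body[3] add  r7, r0, #40 -> r7=0xce
body[4] sub  r0, r5, r5 -> r0=0x00
body[5] mov  r6, r0 -> r6=0x00
body[6] add  r2, r3, r5 -> r2=0x1d
epilogue: pop r7=0x8a, sp=0xa0
epilogue: pop r2=0x30, sp=0xa1
r2: callee-saved, written=True
r3: caller-saved, written=True
r4: caller-saved, written=False
r6: caller-saved, written=True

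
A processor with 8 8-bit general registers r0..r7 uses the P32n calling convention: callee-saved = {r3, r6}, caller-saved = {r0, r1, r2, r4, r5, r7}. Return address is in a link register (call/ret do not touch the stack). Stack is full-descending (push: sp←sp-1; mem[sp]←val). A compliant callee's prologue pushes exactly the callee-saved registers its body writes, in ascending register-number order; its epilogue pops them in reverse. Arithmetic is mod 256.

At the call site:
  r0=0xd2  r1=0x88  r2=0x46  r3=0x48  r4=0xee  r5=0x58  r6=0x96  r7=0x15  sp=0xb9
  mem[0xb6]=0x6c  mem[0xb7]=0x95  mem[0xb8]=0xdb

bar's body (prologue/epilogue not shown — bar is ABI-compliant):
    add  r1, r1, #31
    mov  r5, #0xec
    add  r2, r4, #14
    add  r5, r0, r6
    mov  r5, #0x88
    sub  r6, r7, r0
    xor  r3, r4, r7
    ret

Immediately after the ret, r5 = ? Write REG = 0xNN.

REG = 0x88

prologue: push r3 -> mem[0xb8]=0x48, sp=0xb8
prologue: push r6 -> mem[0xb7]=0x96, sp=0xb7
body[0] add  r1, r1, #31 -> r1=0xa7
body[1] mov  r5, #0xec -> r5=0xec
body[2] add  r2, r4, #14 -> r2=0xfc
body[3] add  r5, r0, r6 -> r5=0x68
body[4] mov  r5, #0x88 -> r5=0x88
body[5] sub  r6, r7, r0 -> r6=0x43
body[6] xor  r3, r4, r7 -> r3=0xfb
epilogue: pop r6=0x96, sp=0xb8
epilogue: pop r3=0x48, sp=0xb9
r5 is caller-saved -> body value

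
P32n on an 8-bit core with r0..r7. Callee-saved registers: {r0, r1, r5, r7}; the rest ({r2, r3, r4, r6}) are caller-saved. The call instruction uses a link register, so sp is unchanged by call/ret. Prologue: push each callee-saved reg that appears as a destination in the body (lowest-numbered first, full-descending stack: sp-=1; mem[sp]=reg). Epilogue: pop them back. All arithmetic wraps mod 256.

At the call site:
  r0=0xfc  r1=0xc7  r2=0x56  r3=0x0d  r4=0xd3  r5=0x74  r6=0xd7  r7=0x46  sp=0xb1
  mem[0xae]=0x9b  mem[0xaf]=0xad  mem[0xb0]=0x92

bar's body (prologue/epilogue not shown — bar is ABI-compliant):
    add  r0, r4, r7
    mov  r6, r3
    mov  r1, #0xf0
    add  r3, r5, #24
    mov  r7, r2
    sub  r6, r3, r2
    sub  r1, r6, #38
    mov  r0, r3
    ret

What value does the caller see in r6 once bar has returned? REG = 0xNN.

REG = 0x36

prologue: push r0 -> mem[0xb0]=0xfc, sp=0xb0
prologue: push r1 -> mem[0xaf]=0xc7, sp=0xaf
prologue: push r7 -> mem[0xae]=0x46, sp=0xae
body[0] add  r0, r4, r7 -> r0=0x19
body[1] mov  r6, r3 -> r6=0x0d
body[2] mov  r1, #0xf0 -> r1=0xf0
body[3] add  r3, r5, #24 -> r3=0x8c
body[4] mov  r7, r2 -> r7=0x56
body[5] sub  r6, r3, r2 -> r6=0x36
body[6] sub  r1, r6, #38 -> r1=0x10
body[7] mov  r0, r3 -> r0=0x8c
epilogue: pop r7=0x46, sp=0xaf
epilogue: pop r1=0xc7, sp=0xb0
epilogue: pop r0=0xfc, sp=0xb1
r6 is caller-saved -> body value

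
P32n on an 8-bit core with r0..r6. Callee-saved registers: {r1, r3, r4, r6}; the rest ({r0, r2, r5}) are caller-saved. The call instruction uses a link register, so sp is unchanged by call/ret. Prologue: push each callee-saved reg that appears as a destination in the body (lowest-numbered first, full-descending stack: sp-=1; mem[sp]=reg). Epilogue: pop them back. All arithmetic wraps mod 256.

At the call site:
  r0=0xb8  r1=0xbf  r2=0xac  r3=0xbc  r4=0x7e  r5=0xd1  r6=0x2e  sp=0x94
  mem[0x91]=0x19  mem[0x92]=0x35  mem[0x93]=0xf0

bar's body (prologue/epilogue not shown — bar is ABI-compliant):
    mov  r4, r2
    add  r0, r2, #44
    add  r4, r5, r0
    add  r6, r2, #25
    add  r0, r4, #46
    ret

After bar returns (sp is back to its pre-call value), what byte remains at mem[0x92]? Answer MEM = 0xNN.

prologue: push r4 -> mem[0x93]=0x7e, sp=0x93
prologue: push r6 -> mem[0x92]=0x2e, sp=0x92
body[0] mov  r4, r2 -> r4=0xac
body[1] add  r0, r2, #44 -> r0=0xd8
body[2] add  r4, r5, r0 -> r4=0xa9
body[3] add  r6, r2, #25 -> r6=0xc5
body[4] add  r0, r4, #46 -> r0=0xd7
epilogue: pop r6=0x2e, sp=0x93
epilogue: pop r4=0x7e, sp=0x94
prologue pushed ['r4', 'r6'] at ['0x93', '0x92']

MEM = 0x2e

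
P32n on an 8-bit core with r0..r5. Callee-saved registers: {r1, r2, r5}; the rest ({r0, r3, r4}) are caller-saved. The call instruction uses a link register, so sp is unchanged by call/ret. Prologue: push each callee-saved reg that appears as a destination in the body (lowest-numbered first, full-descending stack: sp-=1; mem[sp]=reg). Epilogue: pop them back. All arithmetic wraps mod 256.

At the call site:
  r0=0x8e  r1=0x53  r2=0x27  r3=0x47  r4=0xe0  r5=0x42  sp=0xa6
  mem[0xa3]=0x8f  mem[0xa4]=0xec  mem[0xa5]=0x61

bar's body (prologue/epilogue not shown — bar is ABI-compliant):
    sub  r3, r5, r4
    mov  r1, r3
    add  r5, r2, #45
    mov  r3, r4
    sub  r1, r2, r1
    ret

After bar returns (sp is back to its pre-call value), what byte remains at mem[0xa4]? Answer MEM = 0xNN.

prologue: push r1 → mem[0xa5]=0x53, sp=0xa5
prologue: push r5 → mem[0xa4]=0x42, sp=0xa4
body[0] sub  r3, r5, r4 → r3=0x62
body[1] mov  r1, r3 → r1=0x62
body[2] add  r5, r2, #45 → r5=0x54
body[3] mov  r3, r4 → r3=0xe0
body[4] sub  r1, r2, r1 → r1=0xc5
epilogue: pop r5=0x42, sp=0xa5
epilogue: pop r1=0x53, sp=0xa6
prologue pushed ['r1', 'r5'] at ['0xa5', '0xa4']

MEM = 0x42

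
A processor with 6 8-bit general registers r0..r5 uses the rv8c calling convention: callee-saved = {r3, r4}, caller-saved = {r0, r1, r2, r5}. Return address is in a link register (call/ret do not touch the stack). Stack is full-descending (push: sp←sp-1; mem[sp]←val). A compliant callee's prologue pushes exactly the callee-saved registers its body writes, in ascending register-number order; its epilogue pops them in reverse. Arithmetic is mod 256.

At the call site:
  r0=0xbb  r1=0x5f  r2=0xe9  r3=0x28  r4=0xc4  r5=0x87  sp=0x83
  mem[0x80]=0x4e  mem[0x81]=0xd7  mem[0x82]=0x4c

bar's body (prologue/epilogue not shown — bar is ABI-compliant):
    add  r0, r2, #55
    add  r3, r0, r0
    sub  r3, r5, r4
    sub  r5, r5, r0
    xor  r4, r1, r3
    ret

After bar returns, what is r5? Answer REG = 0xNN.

REG = 0x67

prologue: push r3 -> mem[0x82]=0x28, sp=0x82
prologue: push r4 -> mem[0x81]=0xc4, sp=0x81
body[0] add  r0, r2, #55 -> r0=0x20
body[1] add  r3, r0, r0 -> r3=0x40
body[2] sub  r3, r5, r4 -> r3=0xc3
body[3] sub  r5, r5, r0 -> r5=0x67
body[4] xor  r4, r1, r3 -> r4=0x9c
epilogue: pop r4=0xc4, sp=0x82
epilogue: pop r3=0x28, sp=0x83
r5 is caller-saved -> body value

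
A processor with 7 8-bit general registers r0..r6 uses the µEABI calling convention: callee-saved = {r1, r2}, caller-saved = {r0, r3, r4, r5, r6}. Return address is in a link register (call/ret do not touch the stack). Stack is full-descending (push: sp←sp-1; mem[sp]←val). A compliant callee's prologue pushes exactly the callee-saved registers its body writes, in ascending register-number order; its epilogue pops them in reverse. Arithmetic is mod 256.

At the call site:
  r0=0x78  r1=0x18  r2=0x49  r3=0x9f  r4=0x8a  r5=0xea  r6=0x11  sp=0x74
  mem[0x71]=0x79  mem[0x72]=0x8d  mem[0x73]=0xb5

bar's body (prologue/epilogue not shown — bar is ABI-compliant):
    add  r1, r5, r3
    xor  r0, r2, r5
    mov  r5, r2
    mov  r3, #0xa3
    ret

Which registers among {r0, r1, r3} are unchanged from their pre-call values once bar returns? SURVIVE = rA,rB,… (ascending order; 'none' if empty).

SURVIVE = r1

prologue: push r1 -> mem[0x73]=0x18, sp=0x73
body[0] add  r1, r5, r3 -> r1=0x89
body[1] xor  r0, r2, r5 -> r0=0xa3
body[2] mov  r5, r2 -> r5=0x49
body[3] mov  r3, #0xa3 -> r3=0xa3
epilogue: pop r1=0x18, sp=0x74
r0: caller-saved, written=True
r1: callee-saved, written=True
r3: caller-saved, written=True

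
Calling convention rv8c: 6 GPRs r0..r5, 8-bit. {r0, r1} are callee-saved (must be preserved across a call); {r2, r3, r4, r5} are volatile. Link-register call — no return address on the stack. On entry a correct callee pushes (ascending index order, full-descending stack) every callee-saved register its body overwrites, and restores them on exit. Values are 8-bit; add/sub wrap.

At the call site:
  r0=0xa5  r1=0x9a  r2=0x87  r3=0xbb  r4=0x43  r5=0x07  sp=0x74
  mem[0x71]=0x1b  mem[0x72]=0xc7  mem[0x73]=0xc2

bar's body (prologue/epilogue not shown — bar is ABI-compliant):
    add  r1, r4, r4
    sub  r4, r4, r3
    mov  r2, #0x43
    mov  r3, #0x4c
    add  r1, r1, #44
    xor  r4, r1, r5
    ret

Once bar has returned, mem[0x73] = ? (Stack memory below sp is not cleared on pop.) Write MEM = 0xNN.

MEM = 0x9a

prologue: push r1 -> mem[0x73]=0x9a, sp=0x73
body[0] add  r1, r4, r4 -> r1=0x86
body[1] sub  r4, r4, r3 -> r4=0x88
body[2] mov  r2, #0x43 -> r2=0x43
body[3] mov  r3, #0x4c -> r3=0x4c
body[4] add  r1, r1, #44 -> r1=0xb2
body[5] xor  r4, r1, r5 -> r4=0xb5
epilogue: pop r1=0x9a, sp=0x74
prologue pushed ['r1'] at ['0x73']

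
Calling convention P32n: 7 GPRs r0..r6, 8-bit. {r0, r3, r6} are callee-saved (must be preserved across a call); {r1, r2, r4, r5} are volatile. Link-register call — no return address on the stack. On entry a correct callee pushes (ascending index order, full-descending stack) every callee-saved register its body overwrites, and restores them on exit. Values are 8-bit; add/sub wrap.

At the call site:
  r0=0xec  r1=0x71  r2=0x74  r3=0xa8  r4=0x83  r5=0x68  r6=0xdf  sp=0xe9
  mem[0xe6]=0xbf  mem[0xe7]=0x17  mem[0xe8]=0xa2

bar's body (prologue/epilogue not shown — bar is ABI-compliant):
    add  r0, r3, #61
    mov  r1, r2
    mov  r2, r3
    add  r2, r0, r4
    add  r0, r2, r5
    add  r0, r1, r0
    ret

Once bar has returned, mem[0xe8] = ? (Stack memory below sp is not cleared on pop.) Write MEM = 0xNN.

MEM = 0xec

prologue: push r0 -> mem[0xe8]=0xec, sp=0xe8
body[0] add  r0, r3, #61 -> r0=0xe5
body[1] mov  r1, r2 -> r1=0x74
body[2] mov  r2, r3 -> r2=0xa8
body[3] add  r2, r0, r4 -> r2=0x68
body[4] add  r0, r2, r5 -> r0=0xd0
body[5] add  r0, r1, r0 -> r0=0x44
epilogue: pop r0=0xec, sp=0xe9
prologue pushed ['r0'] at ['0xe8']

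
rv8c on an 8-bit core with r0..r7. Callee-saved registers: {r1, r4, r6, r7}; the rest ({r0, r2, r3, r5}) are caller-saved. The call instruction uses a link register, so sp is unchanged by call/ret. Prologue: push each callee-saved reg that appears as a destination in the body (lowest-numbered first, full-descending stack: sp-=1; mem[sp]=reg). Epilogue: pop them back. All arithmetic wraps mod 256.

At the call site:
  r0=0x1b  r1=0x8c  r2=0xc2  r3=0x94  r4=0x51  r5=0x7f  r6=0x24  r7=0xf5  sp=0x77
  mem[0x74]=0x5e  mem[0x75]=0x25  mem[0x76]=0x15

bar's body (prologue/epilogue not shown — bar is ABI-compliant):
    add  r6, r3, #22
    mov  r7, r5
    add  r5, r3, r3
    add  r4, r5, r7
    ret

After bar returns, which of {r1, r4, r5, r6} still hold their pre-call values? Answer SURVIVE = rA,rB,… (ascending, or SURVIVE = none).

SURVIVE = r1,r4,r6

prologue: push r4 -> mem[0x76]=0x51, sp=0x76
prologue: push r6 -> mem[0x75]=0x24, sp=0x75
prologue: push r7 -> mem[0x74]=0xf5, sp=0x74
body[0] add  r6, r3, #22 -> r6=0xaa
body[1] mov  r7, r5 -> r7=0x7f
body[2] add  r5, r3, r3 -> r5=0x28
body[3] add  r4, r5, r7 -> r4=0xa7
epilogue: pop r7=0xf5, sp=0x75
epilogue: pop r6=0x24, sp=0x76
epilogue: pop r4=0x51, sp=0x77
r1: callee-saved, written=False
r4: callee-saved, written=True
r5: caller-saved, written=True
r6: callee-saved, written=True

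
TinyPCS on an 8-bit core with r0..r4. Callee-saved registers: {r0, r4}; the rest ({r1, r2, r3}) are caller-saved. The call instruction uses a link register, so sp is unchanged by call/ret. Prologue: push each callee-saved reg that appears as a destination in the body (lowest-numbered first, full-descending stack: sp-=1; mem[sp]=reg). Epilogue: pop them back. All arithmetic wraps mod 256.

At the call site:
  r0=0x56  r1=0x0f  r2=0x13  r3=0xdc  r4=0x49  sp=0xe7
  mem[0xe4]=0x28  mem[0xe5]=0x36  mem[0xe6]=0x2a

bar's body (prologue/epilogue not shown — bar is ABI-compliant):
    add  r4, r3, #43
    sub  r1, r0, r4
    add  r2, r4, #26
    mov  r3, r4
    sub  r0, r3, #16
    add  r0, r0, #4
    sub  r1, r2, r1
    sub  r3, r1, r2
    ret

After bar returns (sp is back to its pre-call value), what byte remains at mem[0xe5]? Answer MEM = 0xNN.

prologue: push r0 → mem[0xe6]=0x56, sp=0xe6
prologue: push r4 → mem[0xe5]=0x49, sp=0xe5
body[0] add  r4, r3, #43 → r4=0x07
body[1] sub  r1, r0, r4 → r1=0x4f
body[2] add  r2, r4, #26 → r2=0x21
body[3] mov  r3, r4 → r3=0x07
body[4] sub  r0, r3, #16 → r0=0xf7
body[5] add  r0, r0, #4 → r0=0xfb
body[6] sub  r1, r2, r1 → r1=0xd2
body[7] sub  r3, r1, r2 → r3=0xb1
epilogue: pop r4=0x49, sp=0xe6
epilogue: pop r0=0x56, sp=0xe7
prologue pushed ['r0', 'r4'] at ['0xe6', '0xe5']

MEM = 0x49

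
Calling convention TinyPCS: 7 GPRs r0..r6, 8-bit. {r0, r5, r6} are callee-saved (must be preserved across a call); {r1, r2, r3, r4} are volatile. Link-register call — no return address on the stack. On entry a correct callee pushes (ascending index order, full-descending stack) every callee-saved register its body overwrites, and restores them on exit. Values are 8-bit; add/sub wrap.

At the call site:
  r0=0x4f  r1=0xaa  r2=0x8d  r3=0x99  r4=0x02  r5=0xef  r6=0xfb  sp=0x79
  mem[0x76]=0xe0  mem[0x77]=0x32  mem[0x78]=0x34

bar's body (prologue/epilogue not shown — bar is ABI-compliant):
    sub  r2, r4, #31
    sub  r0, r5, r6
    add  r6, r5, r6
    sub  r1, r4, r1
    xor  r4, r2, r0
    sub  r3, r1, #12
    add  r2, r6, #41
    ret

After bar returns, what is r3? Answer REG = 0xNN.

prologue: push r0 -> mem[0x78]=0x4f, sp=0x78
prologue: push r6 -> mem[0x77]=0xfb, sp=0x77
body[0] sub  r2, r4, #31 -> r2=0xe3
body[1] sub  r0, r5, r6 -> r0=0xf4
body[2] add  r6, r5, r6 -> r6=0xea
body[3] sub  r1, r4, r1 -> r1=0x58
body[4] xor  r4, r2, r0 -> r4=0x17
body[5] sub  r3, r1, #12 -> r3=0x4c
body[6] add  r2, r6, #41 -> r2=0x13
epilogue: pop r6=0xfb, sp=0x78
epilogue: pop r0=0x4f, sp=0x79
r3 is caller-saved -> body value

REG = 0x4c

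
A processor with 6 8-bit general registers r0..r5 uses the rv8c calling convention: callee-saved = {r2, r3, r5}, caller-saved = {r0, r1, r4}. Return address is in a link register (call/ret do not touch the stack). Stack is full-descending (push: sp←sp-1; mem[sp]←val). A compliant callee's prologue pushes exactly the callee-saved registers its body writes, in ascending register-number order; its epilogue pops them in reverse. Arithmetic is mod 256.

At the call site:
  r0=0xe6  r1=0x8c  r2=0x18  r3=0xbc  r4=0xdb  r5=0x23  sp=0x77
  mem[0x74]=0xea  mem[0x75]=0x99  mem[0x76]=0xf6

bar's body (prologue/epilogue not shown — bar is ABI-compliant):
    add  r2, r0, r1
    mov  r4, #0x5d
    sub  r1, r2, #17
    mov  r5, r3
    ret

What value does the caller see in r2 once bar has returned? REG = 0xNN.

REG = 0x18

prologue: push r2 → mem[0x76]=0x18, sp=0x76
prologue: push r5 → mem[0x75]=0x23, sp=0x75
body[0] add  r2, r0, r1 → r2=0x72
body[1] mov  r4, #0x5d → r4=0x5d
body[2] sub  r1, r2, #17 → r1=0x61
body[3] mov  r5, r3 → r5=0xbc
epilogue: pop r5=0x23, sp=0x76
epilogue: pop r2=0x18, sp=0x77
r2 is callee-saved → restored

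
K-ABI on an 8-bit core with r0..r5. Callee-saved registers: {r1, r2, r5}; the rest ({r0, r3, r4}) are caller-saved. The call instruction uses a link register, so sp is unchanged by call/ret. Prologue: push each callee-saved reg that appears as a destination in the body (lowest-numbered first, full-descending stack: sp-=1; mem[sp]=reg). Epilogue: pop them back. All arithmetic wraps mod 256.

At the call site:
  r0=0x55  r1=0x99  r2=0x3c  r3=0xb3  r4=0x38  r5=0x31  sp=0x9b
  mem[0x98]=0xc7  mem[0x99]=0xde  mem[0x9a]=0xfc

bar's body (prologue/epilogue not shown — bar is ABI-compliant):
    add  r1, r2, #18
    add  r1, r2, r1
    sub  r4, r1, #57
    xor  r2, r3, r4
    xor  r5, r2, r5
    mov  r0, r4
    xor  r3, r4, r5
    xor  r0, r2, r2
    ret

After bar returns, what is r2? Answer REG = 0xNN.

prologue: push r1 -> mem[0x9a]=0x99, sp=0x9a
prologue: push r2 -> mem[0x99]=0x3c, sp=0x99
prologue: push r5 -> mem[0x98]=0x31, sp=0x98
body[0] add  r1, r2, #18 -> r1=0x4e
body[1] add  r1, r2, r1 -> r1=0x8a
body[2] sub  r4, r1, #57 -> r4=0x51
body[3] xor  r2, r3, r4 -> r2=0xe2
body[4] xor  r5, r2, r5 -> r5=0xd3
body[5] mov  r0, r4 -> r0=0x51
body[6] xor  r3, r4, r5 -> r3=0x82
body[7] xor  r0, r2, r2 -> r0=0x00
epilogue: pop r5=0x31, sp=0x99
epilogue: pop r2=0x3c, sp=0x9a
epilogue: pop r1=0x99, sp=0x9b
r2 is callee-saved -> restored

REG = 0x3c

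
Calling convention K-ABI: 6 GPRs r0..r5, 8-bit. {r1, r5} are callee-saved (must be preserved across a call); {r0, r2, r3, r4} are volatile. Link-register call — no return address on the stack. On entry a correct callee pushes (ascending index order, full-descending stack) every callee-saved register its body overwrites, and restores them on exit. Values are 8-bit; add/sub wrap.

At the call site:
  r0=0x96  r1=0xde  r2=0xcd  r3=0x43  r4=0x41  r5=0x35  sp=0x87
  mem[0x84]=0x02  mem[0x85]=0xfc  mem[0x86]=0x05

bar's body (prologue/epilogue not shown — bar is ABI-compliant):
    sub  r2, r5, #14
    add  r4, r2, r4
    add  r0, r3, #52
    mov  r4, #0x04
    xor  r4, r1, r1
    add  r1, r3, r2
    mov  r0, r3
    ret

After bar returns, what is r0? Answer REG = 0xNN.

REG = 0x43

prologue: push r1 → mem[0x86]=0xde, sp=0x86
body[0] sub  r2, r5, #14 → r2=0x27
body[1] add  r4, r2, r4 → r4=0x68
body[2] add  r0, r3, #52 → r0=0x77
body[3] mov  r4, #0x04 → r4=0x04
body[4] xor  r4, r1, r1 → r4=0x00
body[5] add  r1, r3, r2 → r1=0x6a
body[6] mov  r0, r3 → r0=0x43
epilogue: pop r1=0xde, sp=0x87
r0 is caller-saved → body value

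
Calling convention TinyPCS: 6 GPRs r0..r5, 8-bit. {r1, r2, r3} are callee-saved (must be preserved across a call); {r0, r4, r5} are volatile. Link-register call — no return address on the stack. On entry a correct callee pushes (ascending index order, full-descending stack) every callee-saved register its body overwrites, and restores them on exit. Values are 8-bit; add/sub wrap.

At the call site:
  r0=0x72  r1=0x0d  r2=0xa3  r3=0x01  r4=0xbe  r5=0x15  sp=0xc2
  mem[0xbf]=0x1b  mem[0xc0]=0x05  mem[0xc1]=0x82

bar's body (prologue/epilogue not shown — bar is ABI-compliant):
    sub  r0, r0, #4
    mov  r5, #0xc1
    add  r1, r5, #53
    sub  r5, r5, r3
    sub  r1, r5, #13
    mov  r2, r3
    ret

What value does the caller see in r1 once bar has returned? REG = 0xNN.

REG = 0x0d

prologue: push r1 → mem[0xc1]=0x0d, sp=0xc1
prologue: push r2 → mem[0xc0]=0xa3, sp=0xc0
body[0] sub  r0, r0, #4 → r0=0x6e
body[1] mov  r5, #0xc1 → r5=0xc1
body[2] add  r1, r5, #53 → r1=0xf6
body[3] sub  r5, r5, r3 → r5=0xc0
body[4] sub  r1, r5, #13 → r1=0xb3
body[5] mov  r2, r3 → r2=0x01
epilogue: pop r2=0xa3, sp=0xc1
epilogue: pop r1=0x0d, sp=0xc2
r1 is callee-saved → restored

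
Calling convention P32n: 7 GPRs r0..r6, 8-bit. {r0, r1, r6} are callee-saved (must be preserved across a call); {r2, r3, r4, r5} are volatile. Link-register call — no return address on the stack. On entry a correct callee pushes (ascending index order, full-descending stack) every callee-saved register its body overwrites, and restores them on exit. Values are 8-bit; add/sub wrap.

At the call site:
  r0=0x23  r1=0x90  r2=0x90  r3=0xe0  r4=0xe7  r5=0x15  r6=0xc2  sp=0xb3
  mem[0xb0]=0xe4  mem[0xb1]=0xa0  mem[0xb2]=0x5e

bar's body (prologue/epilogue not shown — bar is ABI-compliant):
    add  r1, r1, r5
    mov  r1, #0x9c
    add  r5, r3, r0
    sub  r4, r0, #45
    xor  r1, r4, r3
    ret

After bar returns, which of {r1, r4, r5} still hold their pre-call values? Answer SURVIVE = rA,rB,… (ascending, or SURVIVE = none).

prologue: push r1 → mem[0xb2]=0x90, sp=0xb2
body[0] add  r1, r1, r5 → r1=0xa5
body[1] mov  r1, #0x9c → r1=0x9c
body[2] add  r5, r3, r0 → r5=0x03
body[3] sub  r4, r0, #45 → r4=0xf6
body[4] xor  r1, r4, r3 → r1=0x16
epilogue: pop r1=0x90, sp=0xb3
r1: callee-saved, written=True
r4: caller-saved, written=True
r5: caller-saved, written=True

SURVIVE = r1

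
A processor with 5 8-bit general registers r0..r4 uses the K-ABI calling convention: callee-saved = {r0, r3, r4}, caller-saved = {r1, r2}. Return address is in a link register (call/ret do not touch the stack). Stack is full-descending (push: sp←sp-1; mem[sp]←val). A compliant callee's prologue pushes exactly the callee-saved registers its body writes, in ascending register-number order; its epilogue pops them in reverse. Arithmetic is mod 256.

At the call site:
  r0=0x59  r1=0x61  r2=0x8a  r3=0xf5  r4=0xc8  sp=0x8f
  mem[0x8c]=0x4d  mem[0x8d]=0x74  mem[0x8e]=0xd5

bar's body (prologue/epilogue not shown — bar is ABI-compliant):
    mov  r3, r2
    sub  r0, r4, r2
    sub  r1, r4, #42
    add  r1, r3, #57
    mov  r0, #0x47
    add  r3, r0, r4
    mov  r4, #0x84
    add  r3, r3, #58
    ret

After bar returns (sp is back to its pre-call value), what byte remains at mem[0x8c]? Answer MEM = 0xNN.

MEM = 0xc8

prologue: push r0 → mem[0x8e]=0x59, sp=0x8e
prologue: push r3 → mem[0x8d]=0xf5, sp=0x8d
prologue: push r4 → mem[0x8c]=0xc8, sp=0x8c
body[0] mov  r3, r2 → r3=0x8a
body[1] sub  r0, r4, r2 → r0=0x3e
body[2] sub  r1, r4, #42 → r1=0x9e
body[3] add  r1, r3, #57 → r1=0xc3
body[4] mov  r0, #0x47 → r0=0x47
body[5] add  r3, r0, r4 → r3=0x0f
body[6] mov  r4, #0x84 → r4=0x84
body[7] add  r3, r3, #58 → r3=0x49
epilogue: pop r4=0xc8, sp=0x8d
epilogue: pop r3=0xf5, sp=0x8e
epilogue: pop r0=0x59, sp=0x8f
prologue pushed ['r0', 'r3', 'r4'] at ['0x8e', '0x8d', '0x8c']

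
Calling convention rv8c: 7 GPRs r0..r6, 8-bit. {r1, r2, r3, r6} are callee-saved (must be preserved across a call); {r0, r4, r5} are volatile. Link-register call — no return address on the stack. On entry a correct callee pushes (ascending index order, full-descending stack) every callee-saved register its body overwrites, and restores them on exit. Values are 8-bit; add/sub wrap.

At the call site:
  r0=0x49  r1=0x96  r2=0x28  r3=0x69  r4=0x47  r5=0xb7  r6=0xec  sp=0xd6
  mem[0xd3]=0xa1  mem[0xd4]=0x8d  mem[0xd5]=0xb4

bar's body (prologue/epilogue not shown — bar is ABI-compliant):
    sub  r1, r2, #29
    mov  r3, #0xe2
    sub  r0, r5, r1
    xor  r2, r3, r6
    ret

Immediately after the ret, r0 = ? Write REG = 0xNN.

REG = 0xac

prologue: push r1 → mem[0xd5]=0x96, sp=0xd5
prologue: push r2 → mem[0xd4]=0x28, sp=0xd4
prologue: push r3 → mem[0xd3]=0x69, sp=0xd3
body[0] sub  r1, r2, #29 → r1=0x0b
body[1] mov  r3, #0xe2 → r3=0xe2
body[2] sub  r0, r5, r1 → r0=0xac
body[3] xor  r2, r3, r6 → r2=0x0e
epilogue: pop r3=0x69, sp=0xd4
epilogue: pop r2=0x28, sp=0xd5
epilogue: pop r1=0x96, sp=0xd6
r0 is caller-saved → body value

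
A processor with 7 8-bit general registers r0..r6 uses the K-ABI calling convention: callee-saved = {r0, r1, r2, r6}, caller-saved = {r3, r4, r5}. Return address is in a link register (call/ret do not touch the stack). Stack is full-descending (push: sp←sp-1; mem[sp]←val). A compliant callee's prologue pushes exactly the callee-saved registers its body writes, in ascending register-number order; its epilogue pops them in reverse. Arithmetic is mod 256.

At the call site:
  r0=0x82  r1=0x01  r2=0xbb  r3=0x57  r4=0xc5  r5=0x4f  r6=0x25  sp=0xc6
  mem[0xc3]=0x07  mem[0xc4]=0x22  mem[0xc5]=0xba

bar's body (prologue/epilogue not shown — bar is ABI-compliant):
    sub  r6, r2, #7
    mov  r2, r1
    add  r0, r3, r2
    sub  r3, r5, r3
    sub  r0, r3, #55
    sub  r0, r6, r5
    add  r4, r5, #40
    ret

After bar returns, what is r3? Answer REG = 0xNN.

prologue: push r0 -> mem[0xc5]=0x82, sp=0xc5
prologue: push r2 -> mem[0xc4]=0xbb, sp=0xc4
prologue: push r6 -> mem[0xc3]=0x25, sp=0xc3
body[0] sub  r6, r2, #7 -> r6=0xb4
body[1] mov  r2, r1 -> r2=0x01
body[2] add  r0, r3, r2 -> r0=0x58
body[3] sub  r3, r5, r3 -> r3=0xf8
body[4] sub  r0, r3, #55 -> r0=0xc1
body[5] sub  r0, r6, r5 -> r0=0x65
body[6] add  r4, r5, #40 -> r4=0x77
epilogue: pop r6=0x25, sp=0xc4
epilogue: pop r2=0xbb, sp=0xc5
epilogue: pop r0=0x82, sp=0xc6
r3 is caller-saved -> body value

REG = 0xf8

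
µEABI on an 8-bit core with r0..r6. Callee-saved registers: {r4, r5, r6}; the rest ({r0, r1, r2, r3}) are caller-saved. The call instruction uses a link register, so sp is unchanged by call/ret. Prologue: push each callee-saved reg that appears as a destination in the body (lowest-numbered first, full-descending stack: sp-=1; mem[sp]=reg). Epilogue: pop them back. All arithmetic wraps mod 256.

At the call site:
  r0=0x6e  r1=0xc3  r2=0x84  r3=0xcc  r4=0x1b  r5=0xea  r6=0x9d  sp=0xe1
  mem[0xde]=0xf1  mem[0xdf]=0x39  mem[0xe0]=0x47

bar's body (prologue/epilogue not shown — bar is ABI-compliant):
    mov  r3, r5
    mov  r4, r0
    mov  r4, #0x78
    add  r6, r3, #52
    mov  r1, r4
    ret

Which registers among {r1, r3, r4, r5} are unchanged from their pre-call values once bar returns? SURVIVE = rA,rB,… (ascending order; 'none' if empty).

prologue: push r4 → mem[0xe0]=0x1b, sp=0xe0
prologue: push r6 → mem[0xdf]=0x9d, sp=0xdf
body[0] mov  r3, r5 → r3=0xea
body[1] mov  r4, r0 → r4=0x6e
body[2] mov  r4, #0x78 → r4=0x78
body[3] add  r6, r3, #52 → r6=0x1e
body[4] mov  r1, r4 → r1=0x78
epilogue: pop r6=0x9d, sp=0xe0
epilogue: pop r4=0x1b, sp=0xe1
r1: caller-saved, written=True
r3: caller-saved, written=True
r4: callee-saved, written=True
r5: callee-saved, written=False

SURVIVE = r4,r5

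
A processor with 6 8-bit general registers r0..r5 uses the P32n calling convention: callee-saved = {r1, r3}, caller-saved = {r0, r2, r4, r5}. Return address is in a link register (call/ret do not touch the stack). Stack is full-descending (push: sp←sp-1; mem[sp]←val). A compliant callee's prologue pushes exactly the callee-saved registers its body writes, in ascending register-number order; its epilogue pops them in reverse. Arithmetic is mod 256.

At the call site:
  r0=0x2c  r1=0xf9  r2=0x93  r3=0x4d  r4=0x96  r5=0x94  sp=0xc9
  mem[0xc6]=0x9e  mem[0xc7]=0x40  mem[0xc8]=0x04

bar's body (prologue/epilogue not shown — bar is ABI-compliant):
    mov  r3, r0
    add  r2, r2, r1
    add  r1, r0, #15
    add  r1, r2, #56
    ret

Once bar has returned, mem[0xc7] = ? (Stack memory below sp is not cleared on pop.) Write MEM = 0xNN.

prologue: push r1 -> mem[0xc8]=0xf9, sp=0xc8
prologue: push r3 -> mem[0xc7]=0x4d, sp=0xc7
body[0] mov  r3, r0 -> r3=0x2c
body[1] add  r2, r2, r1 -> r2=0x8c
body[2] add  r1, r0, #15 -> r1=0x3b
body[3] add  r1, r2, #56 -> r1=0xc4
epilogue: pop r3=0x4d, sp=0xc8
epilogue: pop r1=0xf9, sp=0xc9
prologue pushed ['r1', 'r3'] at ['0xc8', '0xc7']

MEM = 0x4d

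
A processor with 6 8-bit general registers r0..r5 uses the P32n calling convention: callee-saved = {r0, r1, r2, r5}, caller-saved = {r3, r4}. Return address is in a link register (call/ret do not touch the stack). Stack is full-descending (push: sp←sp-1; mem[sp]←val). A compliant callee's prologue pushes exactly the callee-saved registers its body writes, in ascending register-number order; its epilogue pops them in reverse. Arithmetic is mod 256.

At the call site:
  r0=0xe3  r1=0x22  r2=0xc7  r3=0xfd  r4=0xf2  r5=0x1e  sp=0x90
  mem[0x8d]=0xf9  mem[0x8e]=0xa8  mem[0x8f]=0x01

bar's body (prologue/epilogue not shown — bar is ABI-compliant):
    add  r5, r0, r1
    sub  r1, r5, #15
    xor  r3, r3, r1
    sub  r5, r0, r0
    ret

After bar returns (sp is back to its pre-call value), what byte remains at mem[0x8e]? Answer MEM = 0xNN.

MEM = 0x1e

prologue: push r1 → mem[0x8f]=0x22, sp=0x8f
prologue: push r5 → mem[0x8e]=0x1e, sp=0x8e
body[0] add  r5, r0, r1 → r5=0x05
body[1] sub  r1, r5, #15 → r1=0xf6
body[2] xor  r3, r3, r1 → r3=0x0b
body[3] sub  r5, r0, r0 → r5=0x00
epilogue: pop r5=0x1e, sp=0x8f
epilogue: pop r1=0x22, sp=0x90
prologue pushed ['r1', 'r5'] at ['0x8f', '0x8e']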